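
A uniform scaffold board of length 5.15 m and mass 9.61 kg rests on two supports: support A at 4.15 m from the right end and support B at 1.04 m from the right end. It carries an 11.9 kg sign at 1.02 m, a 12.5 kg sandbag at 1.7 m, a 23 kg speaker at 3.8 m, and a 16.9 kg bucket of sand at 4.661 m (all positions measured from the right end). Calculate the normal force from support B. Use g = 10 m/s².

Choose support A as the axis so its reaction then has zero moment arm.
Beam weight: 9.61 × 10 = 96.1 N down at 2.575 m → arm 1.575 m, τ = 96.1 × 1.575 = 151.4 N·m clockwise.
Sign: 11.9 × 10 = 119 N down at 1.02 m → arm 3.13 m, τ = 119 × 3.13 = 372.5 N·m clockwise.
Sandbag: 12.5 × 10 = 125 N down at 1.7 m → arm 2.45 m, τ = 125 × 2.45 = 306.2 N·m clockwise.
Speaker: 23 × 10 = 230 N down at 3.8 m → arm 0.35 m, τ = 230 × 0.35 = 80.5 N·m clockwise.
Bucket of sand: 16.9 × 10 = 169 N down at 4.661 m → arm 0.511 m, τ = 169 × 0.511 = 86.36 N·m counterclockwise.
Net load moment about support A = 824.2 N·m clockwise.
Reaction R at support B is upward at 1.04 m, arm 3.11 m → moment R × 3.11 counterclockwise.
Setting net torque to zero: R × 3.11 = 824.2 → R = 265 N.

R_B ≈ 265 N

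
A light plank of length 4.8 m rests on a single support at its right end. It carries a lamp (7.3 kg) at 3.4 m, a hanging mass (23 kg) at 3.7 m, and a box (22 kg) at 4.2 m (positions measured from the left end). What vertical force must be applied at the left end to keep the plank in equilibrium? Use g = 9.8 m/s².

Choose the right end as the axis so the unknown pivot reaction has zero arm there.
Lamp: 7.3 × 9.8 = 71.54 N down at 3.4 m → arm 1.4 m, τ = 71.54 × 1.4 = 100.2 N·m counterclockwise.
Hanging mass: 23 × 9.8 = 225.4 N down at 3.7 m → arm 1.1 m, τ = 225.4 × 1.1 = 247.9 N·m counterclockwise.
Box: 22 × 9.8 = 215.6 N down at 4.2 m → arm 0.6 m, τ = 215.6 × 0.6 = 129.4 N·m counterclockwise.
Net moment of the loads = 477.5 N·m counterclockwise.
The upward force F acts at the left end, arm 4.8 m, giving F × 4.8 clockwise.
Balancing moments: F × 4.8 = 477.5, giving F = 477.5 / 4.8 = 99.5 N.

F ≈ 99.5 N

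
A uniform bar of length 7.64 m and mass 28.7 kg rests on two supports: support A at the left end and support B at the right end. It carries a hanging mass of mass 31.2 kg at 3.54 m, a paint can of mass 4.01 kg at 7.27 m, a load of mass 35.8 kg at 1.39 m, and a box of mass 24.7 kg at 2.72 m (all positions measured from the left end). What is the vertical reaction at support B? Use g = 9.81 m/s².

Taking torques about support A:
Beam weight: 28.7 × 9.81 = 281.5 N down at 3.82 m → arm 3.82 m, τ = 281.5 × 3.82 = 1075 N·m clockwise.
Hanging mass: 31.2 × 9.81 = 306.1 N down at 3.54 m → arm 3.54 m, τ = 306.1 × 3.54 = 1084 N·m clockwise.
Paint can: 4.01 × 9.81 = 39.34 N down at 7.27 m → arm 7.27 m, τ = 39.34 × 7.27 = 286 N·m clockwise.
Load: 35.8 × 9.81 = 351.2 N down at 1.39 m → arm 1.39 m, τ = 351.2 × 1.39 = 488.2 N·m clockwise.
Box: 24.7 × 9.81 = 242.3 N down at 2.72 m → arm 2.72 m, τ = 242.3 × 2.72 = 659.1 N·m clockwise.
Net load moment about support A = 3592 N·m clockwise.
Reaction R at support B is upward at 7.64 m, arm 7.64 m → moment R × 7.64 counterclockwise.
Στ = 0 ⇒ R × 7.64 = 3592 ⇒ R = 470 N.

R_B ≈ 470 N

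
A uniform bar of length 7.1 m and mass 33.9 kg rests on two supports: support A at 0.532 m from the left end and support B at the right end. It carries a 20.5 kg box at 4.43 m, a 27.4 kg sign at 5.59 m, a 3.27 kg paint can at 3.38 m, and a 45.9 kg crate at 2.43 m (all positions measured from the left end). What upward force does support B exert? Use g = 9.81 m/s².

R_B ≈ 623 N

Taking torques about support A:
Beam weight: 33.9 × 9.81 = 332.6 N down at 3.55 m → arm 3.018 m, τ = 332.6 × 3.018 = 1004 N·m clockwise.
Box: 20.5 × 9.81 = 201.1 N down at 4.43 m → arm 3.898 m, τ = 201.1 × 3.898 = 783.9 N·m clockwise.
Sign: 27.4 × 9.81 = 268.8 N down at 5.59 m → arm 5.058 m, τ = 268.8 × 5.058 = 1360 N·m clockwise.
Paint can: 3.27 × 9.81 = 32.08 N down at 3.38 m → arm 2.848 m, τ = 32.08 × 2.848 = 91.36 N·m clockwise.
Crate: 45.9 × 9.81 = 450.3 N down at 2.43 m → arm 1.898 m, τ = 450.3 × 1.898 = 854.7 N·m clockwise.
Net load moment about support A = 4094 N·m clockwise.
Reaction R at support B is upward at 7.1 m, arm 6.568 m → moment R × 6.568 counterclockwise.
Balancing moments: R × 6.568 = 4094, giving R = 623 N.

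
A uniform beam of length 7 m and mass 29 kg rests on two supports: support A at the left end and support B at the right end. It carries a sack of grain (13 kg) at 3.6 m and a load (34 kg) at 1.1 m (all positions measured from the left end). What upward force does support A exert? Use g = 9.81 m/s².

R_A ≈ 485 N

Take moments about support B.
Beam weight: 29 × 9.81 = 284.5 N down at 3.5 m → arm 3.5 m, τ = 284.5 × 3.5 = 995.8 N·m counterclockwise.
Sack of grain: 13 × 9.81 = 127.5 N down at 3.6 m → arm 3.4 m, τ = 127.5 × 3.4 = 433.5 N·m counterclockwise.
Load: 34 × 9.81 = 333.5 N down at 1.1 m → arm 5.9 m, τ = 333.5 × 5.9 = 1968 N·m counterclockwise.
Net load moment about support B = 3397 N·m counterclockwise.
Reaction R at support A is upward at 0 m, arm 7 m → moment R × 7 clockwise.
For rotational equilibrium, R × 7 = 3397, so R = 485 N.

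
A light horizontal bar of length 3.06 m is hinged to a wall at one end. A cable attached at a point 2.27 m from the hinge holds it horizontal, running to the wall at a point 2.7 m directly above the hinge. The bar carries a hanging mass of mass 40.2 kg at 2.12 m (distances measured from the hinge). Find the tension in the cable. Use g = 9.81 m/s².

Sum moments about the hinge (the unknown hinge reaction has zero arm there).
Hanging mass: 40.2 × 9.81 = 394.4 N down at 2.12 m → arm 2.12 m, τ = 394.4 × 2.12 = 836.1 N·m clockwise.
Total clockwise load moment = 836.1 N·m.
The cable tension T acts at 2.27 m; only its component perpendicular to the bar, T sinθ, produces torque. sinθ = h/√(h²+d²) = 2.7/√(2.7²+2.27²) = 0.7654.
Setting net torque to zero: T × 2.27 × 0.7654 = 836.1 → T = 836.1 / 1.737 = 481 N.

T ≈ 481 N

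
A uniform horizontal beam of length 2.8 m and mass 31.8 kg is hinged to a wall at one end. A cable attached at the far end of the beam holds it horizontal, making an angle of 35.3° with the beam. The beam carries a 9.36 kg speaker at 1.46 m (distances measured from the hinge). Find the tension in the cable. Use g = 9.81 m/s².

T ≈ 353 N

Choose the hinge as the axis so the unknown hinge reaction has zero arm there.
Beam weight: 31.8 × 9.81 = 312 N down at 1.4 m → arm 1.4 m, τ = 312 × 1.4 = 436.8 N·m clockwise.
Speaker: 9.36 × 9.81 = 91.82 N down at 1.46 m → arm 1.46 m, τ = 91.82 × 1.46 = 134.1 N·m clockwise.
Total clockwise load moment = 570.9 N·m.
The cable tension T acts at 2.8 m; only its component perpendicular to the beam, T sinθ, produces torque. sin 35.3° = 0.5779.
Balancing moments: T × 2.8 × 0.5779 = 570.9, giving T = 570.9 / 1.618 = 353 N.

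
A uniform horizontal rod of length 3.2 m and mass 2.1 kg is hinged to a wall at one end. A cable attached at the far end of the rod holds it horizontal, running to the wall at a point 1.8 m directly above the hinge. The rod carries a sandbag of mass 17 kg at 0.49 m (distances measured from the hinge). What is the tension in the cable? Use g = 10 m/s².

Taking torques about the hinge:
Beam weight: 2.1 × 10 = 21 N down at 1.6 m → arm 1.6 m, τ = 21 × 1.6 = 33.6 N·m clockwise.
Sandbag: 17 × 10 = 170 N down at 0.49 m → arm 0.49 m, τ = 170 × 0.49 = 83.3 N·m clockwise.
Total clockwise load moment = 116.9 N·m.
The cable tension T acts at 3.2 m; only its component perpendicular to the rod, T sinθ, produces torque. sinθ = h/√(h²+d²) = 1.8/√(1.8²+3.2²) = 0.4903.
For rotational equilibrium, T × 3.2 × 0.4903 = 116.9, so T = 116.9 / 1.569 = 74.5 N.

T ≈ 74.5 N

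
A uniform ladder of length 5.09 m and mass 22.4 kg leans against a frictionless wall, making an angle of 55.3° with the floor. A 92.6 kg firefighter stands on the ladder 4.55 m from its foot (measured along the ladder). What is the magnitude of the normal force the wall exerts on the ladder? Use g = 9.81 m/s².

Take moments about the foot of the ladder.
Ladder weight 22.4×9.81 = 219.7 N acts at 2.545 m along the ladder; its horizontal arm is 2.545·cos55.3° = 1.449 m → τ = 318.3 N·m clockwise.
Firefighter: 92.6×9.81 = 908.4 N at 4.55 m → arm 2.59 m → τ = 2353 N·m clockwise.
Wall normal N acts horizontally at the top; its moment arm is the height L sinθ = 5.09·sin55.3° = 4.185 m, counterclockwise.
Setting net torque to zero: N × 4.185 = 2671 → N = 638 N.

N_wall ≈ 638 N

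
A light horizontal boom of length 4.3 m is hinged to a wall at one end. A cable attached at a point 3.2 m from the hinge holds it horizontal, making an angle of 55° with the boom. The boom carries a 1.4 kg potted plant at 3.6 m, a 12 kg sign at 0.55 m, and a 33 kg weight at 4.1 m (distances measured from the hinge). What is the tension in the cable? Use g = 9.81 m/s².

T ≈ 550 N

About the hinge:
Potted plant: 1.4 × 9.81 = 13.73 N down at 3.6 m → arm 3.6 m, τ = 13.73 × 3.6 = 49.43 N·m clockwise.
Sign: 12 × 9.81 = 117.7 N down at 0.55 m → arm 0.55 m, τ = 117.7 × 0.55 = 64.74 N·m clockwise.
Weight: 33 × 9.81 = 323.7 N down at 4.1 m → arm 4.1 m, τ = 323.7 × 4.1 = 1327 N·m clockwise.
Total clockwise load moment = 1441 N·m.
The cable tension T acts at 3.2 m; only its component perpendicular to the boom, T sinθ, produces torque. sin 55° = 0.8192.
Στ = 0 ⇒ T × 3.2 × 0.8192 = 1441 ⇒ T = 1441 / 2.621 = 550 N.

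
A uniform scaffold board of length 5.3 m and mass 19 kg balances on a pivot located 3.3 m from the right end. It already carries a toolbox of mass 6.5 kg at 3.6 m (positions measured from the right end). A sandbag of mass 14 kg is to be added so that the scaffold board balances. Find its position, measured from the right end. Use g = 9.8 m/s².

Sum moments about the pivot (at 3.3 m from the right end) (the support reaction has zero arm there).
Beam weight: 19 × 9.8 = 186.2 N down at 2.65 m → arm 0.65 m, τ = 186.2 × 0.65 = 121 N·m clockwise.
Toolbox: 6.5 × 9.8 = 63.7 N down at 3.6 m → arm 0.3 m, τ = 63.7 × 0.3 = 19.11 N·m counterclockwise.
Net moment of existing loads = 101.9 N·m clockwise.
The sandbag weighs 14 × 9.8 = 137.2 N and must supply an equal counterclockwise moment, so its lever arm about the pivot is 101.9 / 137.2 = 0.743 m.
That puts it at 3.3 + 0.743 = 4.04 m from the right end.

x ≈ 4.04 m from the right end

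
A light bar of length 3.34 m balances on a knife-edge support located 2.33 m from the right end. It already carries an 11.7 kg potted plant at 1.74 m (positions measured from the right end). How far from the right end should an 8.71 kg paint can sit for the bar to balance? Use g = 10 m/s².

Take moments about the knife-edge support (at 2.33 m from the right end).
Potted plant: 11.7 × 10 = 117 N down at 1.74 m → arm 0.59 m, τ = 117 × 0.59 = 69.03 N·m clockwise.
Net moment of existing loads = 69.03 N·m clockwise.
The paint can weighs 8.71 × 10 = 87.1 N and must supply an equal counterclockwise moment, so its lever arm about the knife-edge support is 69.03 / 87.1 = 0.793 m.
That puts it at 2.33 + 0.793 = 3.12 m from the right end.

x ≈ 3.12 m from the right end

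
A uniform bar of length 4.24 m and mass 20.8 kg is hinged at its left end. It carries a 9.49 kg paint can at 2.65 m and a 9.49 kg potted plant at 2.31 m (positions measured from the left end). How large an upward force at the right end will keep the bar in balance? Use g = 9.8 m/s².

F ≈ 211 N

About the left end:
Beam weight: 20.8 × 9.8 = 203.8 N down at 2.12 m → arm 2.12 m, τ = 203.8 × 2.12 = 432.1 N·m clockwise.
Paint can: 9.49 × 9.8 = 93 N down at 2.65 m → arm 2.65 m, τ = 93 × 2.65 = 246.4 N·m clockwise.
Potted plant: 9.49 × 9.8 = 93 N down at 2.31 m → arm 2.31 m, τ = 93 × 2.31 = 214.8 N·m clockwise.
Net moment of the loads = 893.3 N·m clockwise.
The upward force F acts at the right end, arm 4.24 m, giving F × 4.24 counterclockwise.
Setting net torque to zero: F × 4.24 = 893.3 → F = 893.3 / 4.24 = 211 N.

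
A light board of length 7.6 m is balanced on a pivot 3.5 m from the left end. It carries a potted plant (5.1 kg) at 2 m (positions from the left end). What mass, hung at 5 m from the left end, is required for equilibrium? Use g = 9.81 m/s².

Taking torques about the pivot (at 3.5 m from the left end):
Potted plant: 5.1 × 9.81 = 50.03 N down at 2 m → arm 1.5 m, τ = 50.03 × 1.5 = 75.05 N·m counterclockwise.
Net moment of known loads = 75.05 N·m counterclockwise.
An unknown mass m at 5 m has arm 1.5 m; its moment is m·g·1.5 clockwise.
Στ = 0 ⇒ m × 9.81 × 1.5 = 75.05 ⇒ m = 75.05 / (9.81 × 1.5) = 5.1 kg.

m ≈ 5.1 kg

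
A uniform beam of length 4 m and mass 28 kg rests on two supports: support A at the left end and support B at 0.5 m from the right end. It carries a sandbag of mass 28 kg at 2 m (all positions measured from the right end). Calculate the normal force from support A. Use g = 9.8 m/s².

Choose support B as the axis so its reaction then has zero moment arm.
Beam weight: 28 × 9.8 = 274.4 N down at 2 m → arm 1.5 m, τ = 274.4 × 1.5 = 411.6 N·m counterclockwise.
Sandbag: 28 × 9.8 = 274.4 N down at 2 m → arm 1.5 m, τ = 274.4 × 1.5 = 411.6 N·m counterclockwise.
Net load moment about support B = 823.2 N·m counterclockwise.
Reaction R at support A is upward at 4 m, arm 3.5 m → moment R × 3.5 clockwise.
Στ = 0 ⇒ R × 3.5 = 823.2 ⇒ R = 235 N.

R_A ≈ 235 N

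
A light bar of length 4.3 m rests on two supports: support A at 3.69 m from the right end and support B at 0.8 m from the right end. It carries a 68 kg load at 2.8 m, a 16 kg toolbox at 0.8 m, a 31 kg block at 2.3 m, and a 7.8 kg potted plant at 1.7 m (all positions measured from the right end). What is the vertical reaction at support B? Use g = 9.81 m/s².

Choose support A as the axis so its reaction then has zero moment arm.
Load: 68 × 9.81 = 667.1 N down at 2.8 m → arm 0.89 m, τ = 667.1 × 0.89 = 593.7 N·m clockwise.
Toolbox: 16 × 9.81 = 157 N down at 0.8 m → arm 2.89 m, τ = 157 × 2.89 = 453.7 N·m clockwise.
Block: 31 × 9.81 = 304.1 N down at 2.3 m → arm 1.39 m, τ = 304.1 × 1.39 = 422.7 N·m clockwise.
Potted plant: 7.8 × 9.81 = 76.52 N down at 1.7 m → arm 1.99 m, τ = 76.52 × 1.99 = 152.3 N·m clockwise.
Net load moment about support A = 1622 N·m clockwise.
Reaction R at support B is upward at 0.8 m, arm 2.89 m → moment R × 2.89 counterclockwise.
For rotational equilibrium, R × 2.89 = 1622, so R = 561 N.

R_B ≈ 561 N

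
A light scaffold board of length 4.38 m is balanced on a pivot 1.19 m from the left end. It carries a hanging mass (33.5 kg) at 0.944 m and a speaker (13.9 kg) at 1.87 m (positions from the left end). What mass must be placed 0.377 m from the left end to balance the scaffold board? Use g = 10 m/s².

m ≈ 1.49 kg

Take moments about the pivot (at 1.19 m from the left end).
Hanging mass: 33.5 × 10 = 335 N down at 0.944 m → arm 0.246 m, τ = 335 × 0.246 = 82.41 N·m counterclockwise.
Speaker: 13.9 × 10 = 139 N down at 1.87 m → arm 0.68 m, τ = 139 × 0.68 = 94.52 N·m clockwise.
Net moment of known loads = 12.11 N·m clockwise.
An unknown mass m at 0.377 m has arm 0.813 m; its moment is m·g·0.813 counterclockwise.
Balancing moments: m × 10 × 0.813 = 12.11, giving m = 12.11 / (10 × 0.813) = 1.49 kg.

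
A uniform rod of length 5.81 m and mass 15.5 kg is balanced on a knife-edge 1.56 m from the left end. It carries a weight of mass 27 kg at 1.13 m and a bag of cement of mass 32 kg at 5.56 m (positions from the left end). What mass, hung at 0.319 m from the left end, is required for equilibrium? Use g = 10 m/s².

m ≈ 111 kg

About the knife-edge (at 1.56 m from the left end):
Beam weight: 15.5 × 10 = 155 N down at 2.905 m → arm 1.345 m, τ = 155 × 1.345 = 208.5 N·m clockwise.
Weight: 27 × 10 = 270 N down at 1.13 m → arm 0.43 m, τ = 270 × 0.43 = 116.1 N·m counterclockwise.
Bag of cement: 32 × 10 = 320 N down at 5.56 m → arm 4 m, τ = 320 × 4 = 1280 N·m clockwise.
Net moment of known loads = 1372 N·m clockwise.
An unknown mass m at 0.319 m has arm 1.241 m; its moment is m·g·1.241 counterclockwise.
Setting net torque to zero: m × 10 × 1.241 = 1372 → m = 1372 / (10 × 1.241) = 111 kg.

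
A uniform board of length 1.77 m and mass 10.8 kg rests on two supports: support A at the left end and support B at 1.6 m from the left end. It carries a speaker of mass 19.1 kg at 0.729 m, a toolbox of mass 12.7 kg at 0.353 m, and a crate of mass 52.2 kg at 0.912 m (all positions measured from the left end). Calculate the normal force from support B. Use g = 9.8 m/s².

R_B ≈ 463 N

Sum moments about support A (its reaction then has zero moment arm).
Beam weight: 10.8 × 9.8 = 105.8 N down at 0.885 m → arm 0.885 m, τ = 105.8 × 0.885 = 93.63 N·m clockwise.
Speaker: 19.1 × 9.8 = 187.2 N down at 0.729 m → arm 0.729 m, τ = 187.2 × 0.729 = 136.5 N·m clockwise.
Toolbox: 12.7 × 9.8 = 124.5 N down at 0.353 m → arm 0.353 m, τ = 124.5 × 0.353 = 43.95 N·m clockwise.
Crate: 52.2 × 9.8 = 511.6 N down at 0.912 m → arm 0.912 m, τ = 511.6 × 0.912 = 466.6 N·m clockwise.
Net load moment about support A = 740.7 N·m clockwise.
Reaction R at support B is upward at 1.6 m, arm 1.6 m → moment R × 1.6 counterclockwise.
Balancing moments: R × 1.6 = 740.7, giving R = 463 N.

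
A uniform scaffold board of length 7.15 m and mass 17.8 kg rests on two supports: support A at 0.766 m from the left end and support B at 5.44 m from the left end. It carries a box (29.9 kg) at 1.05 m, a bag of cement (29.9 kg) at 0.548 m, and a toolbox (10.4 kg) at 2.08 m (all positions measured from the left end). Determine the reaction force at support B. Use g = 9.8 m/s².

Take moments about support A.
Beam weight: 17.8 × 9.8 = 174.4 N down at 3.575 m → arm 2.809 m, τ = 174.4 × 2.809 = 489.9 N·m clockwise.
Box: 29.9 × 9.8 = 293 N down at 1.05 m → arm 0.284 m, τ = 293 × 0.284 = 83.21 N·m clockwise.
Bag of cement: 29.9 × 9.8 = 293 N down at 0.548 m → arm 0.218 m, τ = 293 × 0.218 = 63.87 N·m counterclockwise.
Toolbox: 10.4 × 9.8 = 101.9 N down at 2.08 m → arm 1.314 m, τ = 101.9 × 1.314 = 133.9 N·m clockwise.
Net load moment about support A = 643.1 N·m clockwise.
Reaction R at support B is upward at 5.44 m, arm 4.674 m → moment R × 4.674 counterclockwise.
Setting net torque to zero: R × 4.674 = 643.1 → R = 138 N.

R_B ≈ 138 N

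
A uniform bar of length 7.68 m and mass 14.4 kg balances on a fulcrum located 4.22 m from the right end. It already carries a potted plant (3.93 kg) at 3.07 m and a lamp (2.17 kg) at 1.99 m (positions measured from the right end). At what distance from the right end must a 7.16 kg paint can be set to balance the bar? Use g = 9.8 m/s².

Choose the fulcrum (at 4.22 m from the right end) as the axis so the support reaction has zero arm there.
Beam weight: 14.4 × 9.8 = 141.1 N down at 3.84 m → arm 0.38 m, τ = 141.1 × 0.38 = 53.62 N·m clockwise.
Potted plant: 3.93 × 9.8 = 38.51 N down at 3.07 m → arm 1.15 m, τ = 38.51 × 1.15 = 44.29 N·m clockwise.
Lamp: 2.17 × 9.8 = 21.27 N down at 1.99 m → arm 2.23 m, τ = 21.27 × 2.23 = 47.43 N·m clockwise.
Net moment of existing loads = 145.3 N·m clockwise.
The paint can weighs 7.16 × 9.8 = 70.17 N and must supply an equal counterclockwise moment, so its lever arm about the fulcrum is 145.3 / 70.17 = 2.07 m.
That puts it at 4.22 + 2.07 = 6.29 m from the right end.

x ≈ 6.29 m from the right end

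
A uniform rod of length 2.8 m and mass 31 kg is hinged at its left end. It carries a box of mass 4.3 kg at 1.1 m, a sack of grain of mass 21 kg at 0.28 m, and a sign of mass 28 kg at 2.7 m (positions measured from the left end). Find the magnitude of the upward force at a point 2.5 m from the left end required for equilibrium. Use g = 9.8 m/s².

Choose the left end as the axis so the unknown pivot reaction has zero arm there.
Beam weight: 31 × 9.8 = 303.8 N down at 1.4 m → arm 1.4 m, τ = 303.8 × 1.4 = 425.3 N·m clockwise.
Box: 4.3 × 9.8 = 42.14 N down at 1.1 m → arm 1.1 m, τ = 42.14 × 1.1 = 46.35 N·m clockwise.
Sack of grain: 21 × 9.8 = 205.8 N down at 0.28 m → arm 0.28 m, τ = 205.8 × 0.28 = 57.62 N·m clockwise.
Sign: 28 × 9.8 = 274.4 N down at 2.7 m → arm 2.7 m, τ = 274.4 × 2.7 = 740.9 N·m clockwise.
Net moment of the loads = 1270 N·m clockwise.
The upward force F acts at a point 2.5 m from the left end, arm 2.5 m, giving F × 2.5 counterclockwise.
Balancing moments: F × 2.5 = 1270, giving F = 1270 / 2.5 = 508 N.

F ≈ 508 N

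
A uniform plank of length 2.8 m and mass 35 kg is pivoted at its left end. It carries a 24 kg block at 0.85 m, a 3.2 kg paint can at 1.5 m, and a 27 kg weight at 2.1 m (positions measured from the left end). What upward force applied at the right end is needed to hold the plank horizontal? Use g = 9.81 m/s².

F ≈ 459 N

About the left end:
Beam weight: 35 × 9.81 = 343.4 N down at 1.4 m → arm 1.4 m, τ = 343.4 × 1.4 = 480.8 N·m clockwise.
Block: 24 × 9.81 = 235.4 N down at 0.85 m → arm 0.85 m, τ = 235.4 × 0.85 = 200.1 N·m clockwise.
Paint can: 3.2 × 9.81 = 31.39 N down at 1.5 m → arm 1.5 m, τ = 31.39 × 1.5 = 47.09 N·m clockwise.
Weight: 27 × 9.81 = 264.9 N down at 2.1 m → arm 2.1 m, τ = 264.9 × 2.1 = 556.3 N·m clockwise.
Net moment of the loads = 1284 N·m clockwise.
The upward force F acts at the right end, arm 2.8 m, giving F × 2.8 counterclockwise.
Balancing moments: F × 2.8 = 1284, giving F = 1284 / 2.8 = 459 N.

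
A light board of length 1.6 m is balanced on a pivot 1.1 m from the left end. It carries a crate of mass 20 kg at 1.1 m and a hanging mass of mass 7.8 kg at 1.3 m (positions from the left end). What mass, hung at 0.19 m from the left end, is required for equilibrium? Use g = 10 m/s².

m ≈ 1.71 kg

Choose the pivot (at 1.1 m from the left end) as the axis so the support reaction has zero arm there.
Crate: acts at the pivot, moment arm 0 → no torque.
Hanging mass: 7.8 × 10 = 78 N down at 1.3 m → arm 0.2 m, τ = 78 × 0.2 = 15.6 N·m clockwise.
Net moment of known loads = 15.6 N·m clockwise.
An unknown mass m at 0.19 m has arm 0.91 m; its moment is m·g·0.91 counterclockwise.
For rotational equilibrium, m × 10 × 0.91 = 15.6, so m = 15.6 / (10 × 0.91) = 1.71 kg.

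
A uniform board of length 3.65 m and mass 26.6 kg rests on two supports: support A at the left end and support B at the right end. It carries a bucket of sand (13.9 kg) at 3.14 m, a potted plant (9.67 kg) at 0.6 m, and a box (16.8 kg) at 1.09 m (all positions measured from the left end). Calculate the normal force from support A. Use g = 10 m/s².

R_A ≈ 351 N

Choose support B as the axis so its reaction then has zero moment arm.
Beam weight: 26.6 × 10 = 266 N down at 1.825 m → arm 1.825 m, τ = 266 × 1.825 = 485.4 N·m counterclockwise.
Bucket of sand: 13.9 × 10 = 139 N down at 3.14 m → arm 0.51 m, τ = 139 × 0.51 = 70.89 N·m counterclockwise.
Potted plant: 9.67 × 10 = 96.7 N down at 0.6 m → arm 3.05 m, τ = 96.7 × 3.05 = 294.9 N·m counterclockwise.
Box: 16.8 × 10 = 168 N down at 1.09 m → arm 2.56 m, τ = 168 × 2.56 = 430.1 N·m counterclockwise.
Net load moment about support B = 1281 N·m counterclockwise.
Reaction R at support A is upward at 0 m, arm 3.65 m → moment R × 3.65 clockwise.
Balancing moments: R × 3.65 = 1281, giving R = 351 N.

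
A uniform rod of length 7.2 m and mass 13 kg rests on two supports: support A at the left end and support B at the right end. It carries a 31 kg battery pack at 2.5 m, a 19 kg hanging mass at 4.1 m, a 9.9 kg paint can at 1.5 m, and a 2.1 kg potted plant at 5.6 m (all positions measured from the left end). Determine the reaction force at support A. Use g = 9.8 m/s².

Sum moments about support B (its reaction then has zero moment arm).
Beam weight: 13 × 9.8 = 127.4 N down at 3.6 m → arm 3.6 m, τ = 127.4 × 3.6 = 458.6 N·m counterclockwise.
Battery pack: 31 × 9.8 = 303.8 N down at 2.5 m → arm 4.7 m, τ = 303.8 × 4.7 = 1428 N·m counterclockwise.
Hanging mass: 19 × 9.8 = 186.2 N down at 4.1 m → arm 3.1 m, τ = 186.2 × 3.1 = 577.2 N·m counterclockwise.
Paint can: 9.9 × 9.8 = 97.02 N down at 1.5 m → arm 5.7 m, τ = 97.02 × 5.7 = 553 N·m counterclockwise.
Potted plant: 2.1 × 9.8 = 20.58 N down at 5.6 m → arm 1.6 m, τ = 20.58 × 1.6 = 32.93 N·m counterclockwise.
Net load moment about support B = 3050 N·m counterclockwise.
Reaction R at support A is upward at 0 m, arm 7.2 m → moment R × 7.2 clockwise.
For rotational equilibrium, R × 7.2 = 3050, so R = 424 N.

R_A ≈ 424 N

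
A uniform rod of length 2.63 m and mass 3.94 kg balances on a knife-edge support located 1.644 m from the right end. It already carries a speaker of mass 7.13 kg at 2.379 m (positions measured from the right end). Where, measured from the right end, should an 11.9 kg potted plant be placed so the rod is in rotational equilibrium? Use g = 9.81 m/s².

Sum moments about the knife-edge support (at 1.644 m from the right end) (the support reaction has zero arm there).
Beam weight: 3.94 × 9.81 = 38.65 N down at 1.315 m → arm 0.329 m, τ = 38.65 × 0.329 = 12.72 N·m clockwise.
Speaker: 7.13 × 9.81 = 69.95 N down at 2.379 m → arm 0.735 m, τ = 69.95 × 0.735 = 51.41 N·m counterclockwise.
Net moment of existing loads = 38.69 N·m counterclockwise.
The potted plant weighs 11.9 × 9.81 = 116.7 N and must supply an equal clockwise moment, so its lever arm about the knife-edge support is 38.69 / 116.7 = 0.332 m.
That puts it at 1.644 − 0.332 = 1.31 m from the right end.

x ≈ 1.31 m from the right end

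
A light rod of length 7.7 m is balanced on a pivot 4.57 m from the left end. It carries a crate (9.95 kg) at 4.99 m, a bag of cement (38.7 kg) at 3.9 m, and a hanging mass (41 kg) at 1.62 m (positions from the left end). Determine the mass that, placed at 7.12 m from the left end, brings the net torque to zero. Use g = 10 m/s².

About the pivot (at 4.57 m from the left end):
Crate: 9.95 × 10 = 99.5 N down at 4.99 m → arm 0.42 m, τ = 99.5 × 0.42 = 41.79 N·m clockwise.
Bag of cement: 38.7 × 10 = 387 N down at 3.9 m → arm 0.67 m, τ = 387 × 0.67 = 259.3 N·m counterclockwise.
Hanging mass: 41 × 10 = 410 N down at 1.62 m → arm 2.95 m, τ = 410 × 2.95 = 1210 N·m counterclockwise.
Net moment of known loads = 1428 N·m counterclockwise.
An unknown mass m at 7.12 m has arm 2.55 m; its moment is m·g·2.55 clockwise.
For rotational equilibrium, m × 10 × 2.55 = 1428, so m = 1428 / (10 × 2.55) = 56 kg.

m ≈ 56 kg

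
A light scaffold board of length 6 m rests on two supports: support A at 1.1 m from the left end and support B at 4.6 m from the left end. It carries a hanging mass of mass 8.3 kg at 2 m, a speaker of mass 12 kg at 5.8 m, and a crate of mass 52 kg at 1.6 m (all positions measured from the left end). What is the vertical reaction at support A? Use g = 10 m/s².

Take moments about support B.
Hanging mass: 8.3 × 10 = 83 N down at 2 m → arm 2.6 m, τ = 83 × 2.6 = 215.8 N·m counterclockwise.
Speaker: 12 × 10 = 120 N down at 5.8 m → arm 1.2 m, τ = 120 × 1.2 = 144 N·m clockwise.
Crate: 52 × 10 = 520 N down at 1.6 m → arm 3 m, τ = 520 × 3 = 1560 N·m counterclockwise.
Net load moment about support B = 1632 N·m counterclockwise.
Reaction R at support A is upward at 1.1 m, arm 3.5 m → moment R × 3.5 clockwise.
For rotational equilibrium, R × 3.5 = 1632, so R = 466 N.

R_A ≈ 466 N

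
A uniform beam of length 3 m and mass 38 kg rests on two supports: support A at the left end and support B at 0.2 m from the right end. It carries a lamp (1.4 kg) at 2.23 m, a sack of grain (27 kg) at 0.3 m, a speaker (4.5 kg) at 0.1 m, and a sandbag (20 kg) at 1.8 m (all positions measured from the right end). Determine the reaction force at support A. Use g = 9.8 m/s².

R_A ≈ 303 N

Sum moments about support B (its reaction then has zero moment arm).
Beam weight: 38 × 9.8 = 372.4 N down at 1.5 m → arm 1.3 m, τ = 372.4 × 1.3 = 484.1 N·m counterclockwise.
Lamp: 1.4 × 9.8 = 13.72 N down at 2.23 m → arm 2.03 m, τ = 13.72 × 2.03 = 27.85 N·m counterclockwise.
Sack of grain: 27 × 9.8 = 264.6 N down at 0.3 m → arm 0.1 m, τ = 264.6 × 0.1 = 26.46 N·m counterclockwise.
Speaker: 4.5 × 9.8 = 44.1 N down at 0.1 m → arm 0.1 m, τ = 44.1 × 0.1 = 4.41 N·m clockwise.
Sandbag: 20 × 9.8 = 196 N down at 1.8 m → arm 1.6 m, τ = 196 × 1.6 = 313.6 N·m counterclockwise.
Net load moment about support B = 847.6 N·m counterclockwise.
Reaction R at support A is upward at 3 m, arm 2.8 m → moment R × 2.8 clockwise.
For rotational equilibrium, R × 2.8 = 847.6, so R = 303 N.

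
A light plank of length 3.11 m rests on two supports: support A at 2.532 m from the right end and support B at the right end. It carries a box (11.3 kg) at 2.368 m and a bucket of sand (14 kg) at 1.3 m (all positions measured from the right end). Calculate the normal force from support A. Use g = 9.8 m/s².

Sum moments about support B (its reaction then has zero moment arm).
Box: 11.3 × 9.8 = 110.7 N down at 2.368 m → arm 2.368 m, τ = 110.7 × 2.368 = 262.1 N·m counterclockwise.
Bucket of sand: 14 × 9.8 = 137.2 N down at 1.3 m → arm 1.3 m, τ = 137.2 × 1.3 = 178.4 N·m counterclockwise.
Net load moment about support B = 440.5 N·m counterclockwise.
Reaction R at support A is upward at 2.532 m, arm 2.532 m → moment R × 2.532 clockwise.
Balancing moments: R × 2.532 = 440.5, giving R = 174 N.

R_A ≈ 174 N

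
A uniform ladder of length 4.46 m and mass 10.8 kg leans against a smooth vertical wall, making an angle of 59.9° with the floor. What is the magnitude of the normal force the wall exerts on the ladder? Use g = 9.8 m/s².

Sum moments about the foot of the ladder (the floor normal and friction both act there and drop out).
Ladder weight 10.8×9.8 = 105.8 N acts at 2.23 m along the ladder; its horizontal arm is 2.23·cos59.9° = 1.118 m → τ = 118.3 N·m clockwise.
Wall normal N acts horizontally at the top; its moment arm is the height L sinθ = 4.46·sin59.9° = 3.859 m, counterclockwise.
Setting net torque to zero: N × 3.859 = 118.3 → N = 30.7 N.

N_wall ≈ 30.7 N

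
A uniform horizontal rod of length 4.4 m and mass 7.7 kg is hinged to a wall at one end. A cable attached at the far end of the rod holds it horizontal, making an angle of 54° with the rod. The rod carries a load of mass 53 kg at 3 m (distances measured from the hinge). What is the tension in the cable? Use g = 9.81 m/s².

Sum moments about the hinge (the unknown hinge reaction has zero arm there).
Beam weight: 7.7 × 9.81 = 75.54 N down at 2.2 m → arm 2.2 m, τ = 75.54 × 2.2 = 166.2 N·m clockwise.
Load: 53 × 9.81 = 519.9 N down at 3 m → arm 3 m, τ = 519.9 × 3 = 1560 N·m clockwise.
Total clockwise load moment = 1726 N·m.
The cable tension T acts at 4.4 m; only its component perpendicular to the rod, T sinθ, produces torque. sin 54° = 0.809.
Στ = 0 ⇒ T × 4.4 × 0.809 = 1726 ⇒ T = 1726 / 3.56 = 485 N.

T ≈ 485 N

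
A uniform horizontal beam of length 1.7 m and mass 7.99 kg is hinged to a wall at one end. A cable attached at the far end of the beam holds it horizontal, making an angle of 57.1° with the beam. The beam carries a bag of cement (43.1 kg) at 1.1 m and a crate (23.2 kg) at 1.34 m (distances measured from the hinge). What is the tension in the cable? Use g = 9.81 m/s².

Take moments about the hinge.
Beam weight: 7.99 × 9.81 = 78.38 N down at 0.85 m → arm 0.85 m, τ = 78.38 × 0.85 = 66.62 N·m clockwise.
Bag of cement: 43.1 × 9.81 = 422.8 N down at 1.1 m → arm 1.1 m, τ = 422.8 × 1.1 = 465.1 N·m clockwise.
Crate: 23.2 × 9.81 = 227.6 N down at 1.34 m → arm 1.34 m, τ = 227.6 × 1.34 = 305 N·m clockwise.
Total clockwise load moment = 836.7 N·m.
The cable tension T acts at 1.7 m; only its component perpendicular to the beam, T sinθ, produces torque. sin 57.1° = 0.8396.
Setting net torque to zero: T × 1.7 × 0.8396 = 836.7 → T = 836.7 / 1.427 = 586 N.

T ≈ 586 N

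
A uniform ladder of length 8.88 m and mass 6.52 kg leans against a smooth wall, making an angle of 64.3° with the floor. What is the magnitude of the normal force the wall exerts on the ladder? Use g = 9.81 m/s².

N_wall ≈ 15.4 N

About the foot of the ladder:
Ladder weight 6.52×9.81 = 63.96 N acts at 4.44 m along the ladder; its horizontal arm is 4.44·cos64.3° = 1.925 m → τ = 123.1 N·m clockwise.
Wall normal N acts horizontally at the top; its moment arm is the height L sinθ = 8.88·sin64.3° = 8.002 m, counterclockwise.
Setting net torque to zero: N × 8.002 = 123.1 → N = 15.4 N.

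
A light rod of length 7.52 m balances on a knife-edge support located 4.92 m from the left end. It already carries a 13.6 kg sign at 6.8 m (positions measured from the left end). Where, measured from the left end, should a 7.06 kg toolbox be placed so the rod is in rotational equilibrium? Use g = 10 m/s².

Take moments about the knife-edge support (at 4.92 m from the left end).
Sign: 13.6 × 10 = 136 N down at 6.8 m → arm 1.88 m, τ = 136 × 1.88 = 255.7 N·m clockwise.
Net moment of existing loads = 255.7 N·m clockwise.
The toolbox weighs 7.06 × 10 = 70.6 N and must supply an equal counterclockwise moment, so its lever arm about the knife-edge support is 255.7 / 70.6 = 3.62 m.
That puts it at 4.92 − 3.62 = 1.3 m from the left end.

x ≈ 1.3 m from the left end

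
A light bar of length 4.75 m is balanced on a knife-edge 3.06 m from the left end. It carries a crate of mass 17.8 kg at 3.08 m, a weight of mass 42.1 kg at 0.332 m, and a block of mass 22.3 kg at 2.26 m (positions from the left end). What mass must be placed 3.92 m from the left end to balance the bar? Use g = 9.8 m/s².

m ≈ 154 kg

About the knife-edge (at 3.06 m from the left end):
Crate: 17.8 × 9.8 = 174.4 N down at 3.08 m → arm 0.02 m, τ = 174.4 × 0.02 = 3.488 N·m clockwise.
Weight: 42.1 × 9.8 = 412.6 N down at 0.332 m → arm 2.728 m, τ = 412.6 × 2.728 = 1126 N·m counterclockwise.
Block: 22.3 × 9.8 = 218.5 N down at 2.26 m → arm 0.8 m, τ = 218.5 × 0.8 = 174.8 N·m counterclockwise.
Net moment of known loads = 1297 N·m counterclockwise.
An unknown mass m at 3.92 m has arm 0.86 m; its moment is m·g·0.86 clockwise.
Balancing moments: m × 9.8 × 0.86 = 1297, giving m = 1297 / (9.8 × 0.86) = 154 kg.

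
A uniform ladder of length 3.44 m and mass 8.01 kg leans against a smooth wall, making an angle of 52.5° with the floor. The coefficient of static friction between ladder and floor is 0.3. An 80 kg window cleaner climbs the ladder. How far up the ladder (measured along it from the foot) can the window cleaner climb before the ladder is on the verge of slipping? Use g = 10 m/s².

Taking torques about the foot of the ladder:
Ladder weight 8.01×10 = 80.1 N acts at 1.72 m along the ladder; its horizontal arm is 1.72·cos52.5° = 1.047 m → τ = 83.86 N·m clockwise.
Window cleaner weight 80×10 = 800 N at distance d → arm d·cos52.5° → τ = 800·d·0.6088 clockwise.
Wall normal N at the top has arm L sinθ = 2.729 m counterclockwise, so Στ = 0 gives N·2.729 = 83.86 + 487·d.
ΣFy = 0 ⇒ N_floor = 880.1 N, so the maximum friction is μ_s·N_floor = 0.3×880.1 = 264 N. ΣFx = 0 ⇒ N_wall = f, so at the slipping point N = 264 N.
Substituting: 264×2.729 = 83.86 + 487·d ⇒ d = (720.5 − 83.86) / 487 = 1.31 m.

d ≈ 1.31 m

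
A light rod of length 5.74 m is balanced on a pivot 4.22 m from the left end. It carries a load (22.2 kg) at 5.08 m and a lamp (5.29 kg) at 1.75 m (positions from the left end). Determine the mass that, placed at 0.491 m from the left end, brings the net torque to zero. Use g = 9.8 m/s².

Choose the pivot (at 4.22 m from the left end) as the axis so the support reaction has zero arm there.
Load: 22.2 × 9.8 = 217.6 N down at 5.08 m → arm 0.86 m, τ = 217.6 × 0.86 = 187.1 N·m clockwise.
Lamp: 5.29 × 9.8 = 51.84 N down at 1.75 m → arm 2.47 m, τ = 51.84 × 2.47 = 128 N·m counterclockwise.
Net moment of known loads = 59.1 N·m clockwise.
An unknown mass m at 0.491 m has arm 3.729 m; its moment is m·g·3.729 counterclockwise.
Balancing moments: m × 9.8 × 3.729 = 59.1, giving m = 59.1 / (9.8 × 3.729) = 1.62 kg.

m ≈ 1.62 kg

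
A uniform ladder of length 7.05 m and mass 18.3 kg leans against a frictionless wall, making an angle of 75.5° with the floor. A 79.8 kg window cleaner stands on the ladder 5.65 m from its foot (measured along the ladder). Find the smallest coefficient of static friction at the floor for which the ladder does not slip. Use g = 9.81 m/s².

Taking torques about the foot of the ladder:
Ladder weight 18.3×9.81 = 179.5 N acts at 3.525 m along the ladder; its horizontal arm is 3.525·cos75.5° = 0.8826 m → τ = 158.4 N·m clockwise.
Window cleaner: 79.8×9.81 = 782.8 N at 5.65 m → arm 1.415 m → τ = 1108 N·m clockwise.
Wall normal N acts horizontally at the top; its moment arm is the height L sinθ = 7.05·sin75.5° = 6.825 m, counterclockwise.
Balancing moments: N × 6.825 = 1266, giving N = 185.5 N.
ΣFx = 0 ⇒ f = N_wall = 185.5 N. ΣFy = 0 ⇒ N_floor = 962.3 N.
μ_min = f / N_floor = 185.5 / 962.3 = 0.193.

μ_min ≈ 0.193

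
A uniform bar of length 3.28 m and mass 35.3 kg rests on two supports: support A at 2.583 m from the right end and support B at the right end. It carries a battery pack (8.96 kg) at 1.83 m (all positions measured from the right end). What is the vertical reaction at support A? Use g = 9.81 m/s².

About support B:
Beam weight: 35.3 × 9.81 = 346.3 N down at 1.64 m → arm 1.64 m, τ = 346.3 × 1.64 = 567.9 N·m counterclockwise.
Battery pack: 8.96 × 9.81 = 87.9 N down at 1.83 m → arm 1.83 m, τ = 87.9 × 1.83 = 160.9 N·m counterclockwise.
Net load moment about support B = 728.8 N·m counterclockwise.
Reaction R at support A is upward at 2.583 m, arm 2.583 m → moment R × 2.583 clockwise.
Setting net torque to zero: R × 2.583 = 728.8 → R = 282 N.

R_A ≈ 282 N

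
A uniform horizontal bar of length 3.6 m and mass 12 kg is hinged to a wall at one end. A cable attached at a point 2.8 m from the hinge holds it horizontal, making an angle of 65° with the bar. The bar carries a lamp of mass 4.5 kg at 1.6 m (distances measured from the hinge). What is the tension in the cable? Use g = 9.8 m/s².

Choose the hinge as the axis so the unknown hinge reaction has zero arm there.
Beam weight: 12 × 9.8 = 117.6 N down at 1.8 m → arm 1.8 m, τ = 117.6 × 1.8 = 211.7 N·m clockwise.
Lamp: 4.5 × 9.8 = 44.1 N down at 1.6 m → arm 1.6 m, τ = 44.1 × 1.6 = 70.56 N·m clockwise.
Total clockwise load moment = 282.3 N·m.
The cable tension T acts at 2.8 m; only its component perpendicular to the bar, T sinθ, produces torque. sin 65° = 0.9063.
Setting net torque to zero: T × 2.8 × 0.9063 = 282.3 → T = 282.3 / 2.538 = 111 N.

T ≈ 111 N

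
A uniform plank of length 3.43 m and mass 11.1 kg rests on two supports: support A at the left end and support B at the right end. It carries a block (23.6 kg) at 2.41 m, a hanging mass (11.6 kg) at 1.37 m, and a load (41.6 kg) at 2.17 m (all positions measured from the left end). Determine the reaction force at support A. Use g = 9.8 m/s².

R_A ≈ 341 N

About support B:
Beam weight: 11.1 × 9.8 = 108.8 N down at 1.715 m → arm 1.715 m, τ = 108.8 × 1.715 = 186.6 N·m counterclockwise.
Block: 23.6 × 9.8 = 231.3 N down at 2.41 m → arm 1.02 m, τ = 231.3 × 1.02 = 235.9 N·m counterclockwise.
Hanging mass: 11.6 × 9.8 = 113.7 N down at 1.37 m → arm 2.06 m, τ = 113.7 × 2.06 = 234.2 N·m counterclockwise.
Load: 41.6 × 9.8 = 407.7 N down at 2.17 m → arm 1.26 m, τ = 407.7 × 1.26 = 513.7 N·m counterclockwise.
Net load moment about support B = 1170 N·m counterclockwise.
Reaction R at support A is upward at 0 m, arm 3.43 m → moment R × 3.43 clockwise.
Balancing moments: R × 3.43 = 1170, giving R = 341 N.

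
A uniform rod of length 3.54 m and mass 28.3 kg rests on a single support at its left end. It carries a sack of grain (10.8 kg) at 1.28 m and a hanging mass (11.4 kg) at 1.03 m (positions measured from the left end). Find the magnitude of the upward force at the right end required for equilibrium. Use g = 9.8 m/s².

F ≈ 209 N

Taking torques about the left end:
Beam weight: 28.3 × 9.8 = 277.3 N down at 1.77 m → arm 1.77 m, τ = 277.3 × 1.77 = 490.8 N·m clockwise.
Sack of grain: 10.8 × 9.8 = 105.8 N down at 1.28 m → arm 1.28 m, τ = 105.8 × 1.28 = 135.4 N·m clockwise.
Hanging mass: 11.4 × 9.8 = 111.7 N down at 1.03 m → arm 1.03 m, τ = 111.7 × 1.03 = 115.1 N·m clockwise.
Net moment of the loads = 741.3 N·m clockwise.
The upward force F acts at the right end, arm 3.54 m, giving F × 3.54 counterclockwise.
For rotational equilibrium, F × 3.54 = 741.3, so F = 741.3 / 3.54 = 209 N.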